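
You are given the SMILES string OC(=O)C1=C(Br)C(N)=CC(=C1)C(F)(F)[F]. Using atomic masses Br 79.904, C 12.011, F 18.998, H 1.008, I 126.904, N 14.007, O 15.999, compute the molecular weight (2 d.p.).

First, the molecular formula is C8H5BrF3NO2 (counting implicit H from valence).
  Br: 1 × 79.904 = 79.904
  C: 8 × 12.011 = 96.088
  F: 3 × 18.998 = 56.994
  H: 5 × 1.008 = 5.040
  N: 1 × 14.007 = 14.007
  O: 2 × 15.999 = 31.998
Sum: 1×79.904 + 8×12.011 + 3×18.998 + 5×1.008 + 1×14.007 + 2×15.999 = 284.031 → 284.03 g/mol.

284.03 g/mol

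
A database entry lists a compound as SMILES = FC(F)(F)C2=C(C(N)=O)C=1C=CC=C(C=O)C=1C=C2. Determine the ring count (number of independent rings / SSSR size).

2

In SMILES, each pair of matching ring-closure digits denotes one ring-closing bond; the number of such bonds equals the number of independent rings.
Ring-closure bonds here: 2.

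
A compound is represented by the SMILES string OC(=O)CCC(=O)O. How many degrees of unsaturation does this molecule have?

Degree of unsaturation = (number of rings) + (number of π bonds).
Ring closures in the SMILES: 0.
π bonds: 2 double bonds (each 1 DoU) → 2 DoU from unsaturation.
Total DoU = 0 + 2 = 2.

2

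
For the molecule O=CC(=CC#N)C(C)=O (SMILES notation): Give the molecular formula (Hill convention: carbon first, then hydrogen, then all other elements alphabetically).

Walk through each heavy atom and fill implicit hydrogens from standard valence (C 4, N 3, O 2, S 2, halogen 1):
  atom 1: O, bond orders sum to 2 (valence 2) → 0 H
  atom 2: C, bond orders sum to 3 (valence 4) → 1 H
  atom 3: C, bond orders sum to 4 (valence 4) → 0 H
  atom 4: C, bond orders sum to 3 (valence 4) → 1 H
  atom 5: C, bond orders sum to 4 (valence 4) → 0 H
  atom 6: N, bond orders sum to 3 (valence 3) → 0 H
  atom 7: C, bond orders sum to 4 (valence 4) → 0 H
  atom 8: C, bond orders sum to 1 (valence 4) → 3 H
  atom 9: O, bond orders sum to 2 (valence 2) → 0 H
Totals → C:6, H:5, N:1, O:2.

C6H5NO2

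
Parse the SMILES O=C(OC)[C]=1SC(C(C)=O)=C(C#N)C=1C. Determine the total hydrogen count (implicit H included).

Walk through each heavy atom and fill implicit hydrogens from standard valence (C 4, N 3, O 2, S 2, halogen 1):
  atom 1: O, bond orders sum to 2 (valence 2) → 0 H
  atom 2: C, bond orders sum to 4 (valence 4) → 0 H
  atom 3: O, bond orders sum to 2 (valence 2) → 0 H
  atom 4: C, bond orders sum to 1 (valence 4) → 3 H
  atom 5: C with explicit H count 0
  atom 6: S, bond orders sum to 2 (valence 2) → 0 H
  atom 7: C, bond orders sum to 4 (valence 4) → 0 H
  atom 8: C, bond orders sum to 4 (valence 4) → 0 H
  atom 9: C, bond orders sum to 1 (valence 4) → 3 H
  atom 10: O, bond orders sum to 2 (valence 2) → 0 H
  atom 11: C, bond orders sum to 4 (valence 4) → 0 H
  atom 12: C, bond orders sum to 4 (valence 4) → 0 H
  atom 13: N, bond orders sum to 3 (valence 3) → 0 H
  atom 14: C, bond orders sum to 4 (valence 4) → 0 H
  atom 15: C, bond orders sum to 1 (valence 4) → 3 H
Total hydrogens: 9.

9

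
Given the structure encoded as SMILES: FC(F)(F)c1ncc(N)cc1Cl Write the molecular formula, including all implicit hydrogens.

Walk through each heavy atom and fill implicit hydrogens from standard valence (C 4, N 3, O 2, S 2, halogen 1); for lowercase aromatic atoms, an aromatic c carries 1 H when it has two neighbours and 0 H with three, and aromatic n carries 0 H:
  atom 1: F (halogen, monovalent) → 0 H
  atom 2: C, bond orders sum to 4 (valence 4) → 0 H
  atom 3: F (halogen, monovalent) → 0 H
  atom 4: F (halogen, monovalent) → 0 H
  atom 5: aromatic c, 3 neighbours → 0 H
  atom 6: aromatic n, 2 neighbours → 0 H
  atom 7: aromatic c, 2 neighbours → 1 H
  atom 8: aromatic c, 3 neighbours → 0 H
  atom 9: N, bond orders sum to 1 (valence 3) → 2 H
  atom 10: aromatic c, 2 neighbours → 1 H
  atom 11: aromatic c, 3 neighbours → 0 H
  atom 12: Cl (halogen, monovalent) → 0 H
Totals → C:6, H:4, Cl:1, F:3, N:2.
In Hill order: C6H4ClF3N2.

C6H4ClF3N2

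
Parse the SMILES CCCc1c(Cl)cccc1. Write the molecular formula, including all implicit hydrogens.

Walk through each heavy atom and fill implicit hydrogens from standard valence (C 4, N 3, O 2, S 2, halogen 1); for lowercase aromatic atoms, an aromatic c carries 1 H when it has two neighbours and 0 H with three, and aromatic n carries 0 H:
  atom 1: C, bond orders sum to 1 (valence 4) → 3 H
  atom 2: C, bond orders sum to 2 (valence 4) → 2 H
  atom 3: C, bond orders sum to 2 (valence 4) → 2 H
  atom 4: aromatic c, 3 neighbours → 0 H
  atom 5: aromatic c, 3 neighbours → 0 H
  atom 6: Cl (halogen, monovalent) → 0 H
  atom 7: aromatic c, 2 neighbours → 1 H
  atom 8: aromatic c, 2 neighbours → 1 H
  atom 9: aromatic c, 2 neighbours → 1 H
  atom 10: aromatic c, 2 neighbours → 1 H
Totals → C:9, H:11, Cl:1.
In Hill order: C9H11Cl.

C9H11Cl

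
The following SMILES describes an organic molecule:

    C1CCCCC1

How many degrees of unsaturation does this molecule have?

1

Molecular formula: C6H12.
DoU = (2C + 2 + N − H − X) / 2, where X is the halogen count and O/S are ignored.
    = (2·6 + 2 + 0 − 12 − 0) / 2 = 2 / 2 = 1.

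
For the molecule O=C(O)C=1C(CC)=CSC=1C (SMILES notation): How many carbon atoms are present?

Count every carbon token in the SMILES (each C, including those in ring-closure positions and inside branches).
Carbon count: 8.

8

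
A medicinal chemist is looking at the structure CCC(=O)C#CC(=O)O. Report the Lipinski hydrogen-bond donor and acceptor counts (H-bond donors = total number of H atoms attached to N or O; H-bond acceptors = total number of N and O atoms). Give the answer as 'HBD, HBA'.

Donors: find every N or O and count the H atoms it carries.
  atom 4 (O): bond orders sum to 2 → 0 H
  atom 8 (O): bond orders sum to 2 → 0 H
  atom 9 (O): bond orders sum to 1 → 1 H
Lipinski HBD = 1.
Acceptors: N atoms = 0, O atoms = 3 → HBA = 3.

1, 3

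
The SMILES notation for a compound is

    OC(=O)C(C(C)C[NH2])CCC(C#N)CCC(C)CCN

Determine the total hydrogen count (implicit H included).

29

Walk through each heavy atom and fill implicit hydrogens from standard valence (C 4, N 3, O 2, S 2, halogen 1):
  atom 1: O, bond orders sum to 1 (valence 2) → 1 H
  atom 2: C, bond orders sum to 4 (valence 4) → 0 H
  atom 3: O, bond orders sum to 2 (valence 2) → 0 H
  atom 4: C, bond orders sum to 3 (valence 4) → 1 H
  atom 5: C, bond orders sum to 3 (valence 4) → 1 H
  atom 6: C, bond orders sum to 1 (valence 4) → 3 H
  atom 7: C, bond orders sum to 2 (valence 4) → 2 H
  atom 8: N with explicit H count 2
  atom 9: C, bond orders sum to 2 (valence 4) → 2 H
  atom 10: C, bond orders sum to 2 (valence 4) → 2 H
  atom 11: C, bond orders sum to 3 (valence 4) → 1 H
  atom 12: C, bond orders sum to 4 (valence 4) → 0 H
  atom 13: N, bond orders sum to 3 (valence 3) → 0 H
  atom 14: C, bond orders sum to 2 (valence 4) → 2 H
  atom 15: C, bond orders sum to 2 (valence 4) → 2 H
  atom 16: C, bond orders sum to 3 (valence 4) → 1 H
  atom 17: C, bond orders sum to 1 (valence 4) → 3 H
  atom 18: C, bond orders sum to 2 (valence 4) → 2 H
  atom 19: C, bond orders sum to 2 (valence 4) → 2 H
  atom 20: N, bond orders sum to 1 (valence 3) → 2 H
Total hydrogens: 29.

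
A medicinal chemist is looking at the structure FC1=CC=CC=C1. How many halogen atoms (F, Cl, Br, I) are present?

1

Halogen atoms appear at heavy-atom position 1 (1×F).
Halogen count: 1.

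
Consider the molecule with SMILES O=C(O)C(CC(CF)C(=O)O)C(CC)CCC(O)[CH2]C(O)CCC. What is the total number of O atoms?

6

Scan the SMILES for O atoms (remember two-letter symbols like Cl and Br are single atoms).
Oxygen count: 6.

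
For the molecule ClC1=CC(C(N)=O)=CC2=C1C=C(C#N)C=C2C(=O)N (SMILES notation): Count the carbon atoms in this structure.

13

Count every carbon token in the SMILES (each C, including those in ring-closure positions and inside branches).
Carbon count: 13.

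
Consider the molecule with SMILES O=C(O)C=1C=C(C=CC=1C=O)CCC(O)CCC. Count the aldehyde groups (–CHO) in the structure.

The aldehyde motif appears at heavy-atom position 10 in the SMILES.
Other groups present: 1 carboxylic acid, 1 hydroxyl.
Aldehyde count: 1.

1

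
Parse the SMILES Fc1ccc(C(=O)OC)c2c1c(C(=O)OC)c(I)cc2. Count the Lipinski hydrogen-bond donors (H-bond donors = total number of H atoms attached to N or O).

Donors: find every N or O and count the H atoms it carries.
  atom 7 (O): bond orders sum to 2 → 0 H
  atom 8 (O): bond orders sum to 2 → 0 H
  atom 14 (O): bond orders sum to 2 → 0 H
  atom 15 (O): bond orders sum to 2 → 0 H
Lipinski HBD = 0.

0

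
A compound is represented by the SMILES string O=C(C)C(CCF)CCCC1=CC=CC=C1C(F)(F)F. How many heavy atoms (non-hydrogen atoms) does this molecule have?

20

Every atom symbol written in the SMILES (organic subset) is one heavy atom; implicit H are not written.
Heavy atoms by element → C:15, F:4, O:1.
Total: 20.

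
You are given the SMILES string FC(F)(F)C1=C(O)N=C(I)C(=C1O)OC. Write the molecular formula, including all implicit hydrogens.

C7H5F3INO3

Walk through each heavy atom and fill implicit hydrogens from standard valence (C 4, N 3, O 2, S 2, halogen 1):
  atom 1: F (halogen, monovalent) → 0 H
  atom 2: C, bond orders sum to 4 (valence 4) → 0 H
  atom 3: F (halogen, monovalent) → 0 H
  atom 4: F (halogen, monovalent) → 0 H
  atom 5: C, bond orders sum to 4 (valence 4) → 0 H
  atom 6: C, bond orders sum to 4 (valence 4) → 0 H
  atom 7: O, bond orders sum to 1 (valence 2) → 1 H
  atom 8: N, bond orders sum to 3 (valence 3) → 0 H
  atom 9: C, bond orders sum to 4 (valence 4) → 0 H
  atom 10: I (halogen, monovalent) → 0 H
  atom 11: C, bond orders sum to 4 (valence 4) → 0 H
  atom 12: C, bond orders sum to 4 (valence 4) → 0 H
  atom 13: O, bond orders sum to 1 (valence 2) → 1 H
  atom 14: O, bond orders sum to 2 (valence 2) → 0 H
  atom 15: C, bond orders sum to 1 (valence 4) → 3 H
Totals → C:7, H:5, F:3, I:1, N:1, O:3.
In Hill order: C7H5F3INO3.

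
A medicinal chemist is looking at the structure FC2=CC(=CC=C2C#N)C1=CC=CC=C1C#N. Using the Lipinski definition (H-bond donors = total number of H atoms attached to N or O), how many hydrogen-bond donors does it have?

0

Donors: find every N or O and count the H atoms it carries.
  atom 9 (N): bond orders sum to 3 → 0 H
  atom 17 (N): bond orders sum to 3 → 0 H
Lipinski HBD = 0.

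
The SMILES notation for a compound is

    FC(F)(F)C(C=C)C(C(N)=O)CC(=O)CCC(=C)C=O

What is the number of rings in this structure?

0

In SMILES, each pair of matching ring-closure digits denotes one ring-closing bond; the number of such bonds equals the number of independent rings.
Ring-closure bonds here: 0.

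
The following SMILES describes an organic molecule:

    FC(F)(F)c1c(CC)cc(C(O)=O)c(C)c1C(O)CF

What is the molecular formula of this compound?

Walk through each heavy atom and fill implicit hydrogens from standard valence (C 4, N 3, O 2, S 2, halogen 1); for lowercase aromatic atoms, an aromatic c carries 1 H when it has two neighbours and 0 H with three, and aromatic n carries 0 H:
  atom 1: F (halogen, monovalent) → 0 H
  atom 2: C, bond orders sum to 4 (valence 4) → 0 H
  atom 3: F (halogen, monovalent) → 0 H
  atom 4: F (halogen, monovalent) → 0 H
  atom 5: aromatic c, 3 neighbours → 0 H
  atom 6: aromatic c, 3 neighbours → 0 H
  atom 7: C, bond orders sum to 2 (valence 4) → 2 H
  atom 8: C, bond orders sum to 1 (valence 4) → 3 H
  atom 9: aromatic c, 2 neighbours → 1 H
  atom 10: aromatic c, 3 neighbours → 0 H
  atom 11: C, bond orders sum to 4 (valence 4) → 0 H
  atom 12: O, bond orders sum to 1 (valence 2) → 1 H
  atom 13: O, bond orders sum to 2 (valence 2) → 0 H
  atom 14: aromatic c, 3 neighbours → 0 H
  atom 15: C, bond orders sum to 1 (valence 4) → 3 H
  atom 16: aromatic c, 3 neighbours → 0 H
  atom 17: C, bond orders sum to 3 (valence 4) → 1 H
  atom 18: O, bond orders sum to 1 (valence 2) → 1 H
  atom 19: C, bond orders sum to 2 (valence 4) → 2 H
  atom 20: F (halogen, monovalent) → 0 H
Totals → C:13, H:14, F:4, O:3.

C13H14F4O3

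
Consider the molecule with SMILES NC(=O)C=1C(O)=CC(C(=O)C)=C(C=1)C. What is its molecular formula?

C10H11NO3

Walk through each heavy atom and fill implicit hydrogens from standard valence (C 4, N 3, O 2, S 2, halogen 1):
  atom 1: N, bond orders sum to 1 (valence 3) → 2 H
  atom 2: C, bond orders sum to 4 (valence 4) → 0 H
  atom 3: O, bond orders sum to 2 (valence 2) → 0 H
  atom 4: C, bond orders sum to 4 (valence 4) → 0 H
  atom 5: C, bond orders sum to 4 (valence 4) → 0 H
  atom 6: O, bond orders sum to 1 (valence 2) → 1 H
  atom 7: C, bond orders sum to 3 (valence 4) → 1 H
  atom 8: C, bond orders sum to 4 (valence 4) → 0 H
  atom 9: C, bond orders sum to 4 (valence 4) → 0 H
  atom 10: O, bond orders sum to 2 (valence 2) → 0 H
  atom 11: C, bond orders sum to 1 (valence 4) → 3 H
  atom 12: C, bond orders sum to 4 (valence 4) → 0 H
  atom 13: C, bond orders sum to 3 (valence 4) → 1 H
  atom 14: C, bond orders sum to 1 (valence 4) → 3 H
Totals → C:10, H:11, N:1, O:3.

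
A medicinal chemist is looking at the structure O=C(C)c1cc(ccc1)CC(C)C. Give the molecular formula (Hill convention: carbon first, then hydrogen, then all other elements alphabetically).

C12H16O

Walk through each heavy atom and fill implicit hydrogens from standard valence (C 4, N 3, O 2, S 2, halogen 1); for lowercase aromatic atoms, an aromatic c carries 1 H when it has two neighbours and 0 H with three, and aromatic n carries 0 H:
  atom 1: O, bond orders sum to 2 (valence 2) → 0 H
  atom 2: C, bond orders sum to 4 (valence 4) → 0 H
  atom 3: C, bond orders sum to 1 (valence 4) → 3 H
  atom 4: aromatic c, 3 neighbours → 0 H
  atom 5: aromatic c, 2 neighbours → 1 H
  atom 6: aromatic c, 3 neighbours → 0 H
  atom 7: aromatic c, 2 neighbours → 1 H
  atom 8: aromatic c, 2 neighbours → 1 H
  atom 9: aromatic c, 2 neighbours → 1 H
  atom 10: C, bond orders sum to 2 (valence 4) → 2 H
  atom 11: C, bond orders sum to 3 (valence 4) → 1 H
  atom 12: C, bond orders sum to 1 (valence 4) → 3 H
  atom 13: C, bond orders sum to 1 (valence 4) → 3 H
Totals → C:12, H:16, O:1.
In Hill order: C12H16O.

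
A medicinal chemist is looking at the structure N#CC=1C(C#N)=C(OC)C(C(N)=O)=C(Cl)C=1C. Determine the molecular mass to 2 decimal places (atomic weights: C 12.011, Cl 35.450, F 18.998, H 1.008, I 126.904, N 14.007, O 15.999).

249.65 g/mol

First, the molecular formula is C11H8ClN3O2 (counting implicit H from valence).
  C: 11 × 12.011 = 132.121
  Cl: 1 × 35.450 = 35.450
  H: 8 × 1.008 = 8.064
  N: 3 × 14.007 = 42.021
  O: 2 × 15.999 = 31.998
Sum: 11×12.011 + 1×35.450 + 8×1.008 + 3×14.007 + 2×15.999 = 249.654 → 249.65 g/mol.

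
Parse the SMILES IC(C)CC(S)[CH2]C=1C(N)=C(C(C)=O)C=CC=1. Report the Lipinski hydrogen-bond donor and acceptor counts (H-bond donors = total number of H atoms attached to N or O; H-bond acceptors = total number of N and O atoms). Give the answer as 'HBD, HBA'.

2, 2

Donors: find every N or O and count the H atoms it carries.
  atom 10 (N): bond orders sum to 1 → 2 H
  atom 14 (O): bond orders sum to 2 → 0 H
Lipinski HBD = 2.
Acceptors: N atoms = 1, O atoms = 1 → HBA = 2.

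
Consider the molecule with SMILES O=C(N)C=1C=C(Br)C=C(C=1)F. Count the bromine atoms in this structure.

1

Scan the SMILES for Br atoms (remember two-letter symbols like Cl and Br are single atoms).
Bromine count: 1.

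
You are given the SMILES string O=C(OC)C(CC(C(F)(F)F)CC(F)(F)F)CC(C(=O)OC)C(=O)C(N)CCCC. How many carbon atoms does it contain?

18

Count every carbon token in the SMILES (each C, including those in ring-closure positions and inside branches).
Carbon count: 18.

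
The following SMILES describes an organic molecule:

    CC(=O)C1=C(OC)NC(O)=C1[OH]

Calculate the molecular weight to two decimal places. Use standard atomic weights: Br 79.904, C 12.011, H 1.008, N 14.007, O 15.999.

First, the molecular formula is C7H9NO4 (counting implicit H from valence).
  C: 7 × 12.011 = 84.077
  H: 9 × 1.008 = 9.072
  N: 1 × 14.007 = 14.007
  O: 4 × 15.999 = 63.996
Sum: 7×12.011 + 9×1.008 + 1×14.007 + 4×15.999 = 171.152 → 171.15 g/mol.

171.15 g/mol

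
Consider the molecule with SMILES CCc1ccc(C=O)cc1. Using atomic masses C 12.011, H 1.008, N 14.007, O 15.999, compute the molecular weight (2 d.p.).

First, the molecular formula is C9H10O (counting implicit H from valence).
  C: 9 × 12.011 = 108.099
  H: 10 × 1.008 = 10.080
  O: 1 × 15.999 = 15.999
Sum: 9×12.011 + 10×1.008 + 1×15.999 = 134.178 → 134.18 g/mol.

134.18 g/mol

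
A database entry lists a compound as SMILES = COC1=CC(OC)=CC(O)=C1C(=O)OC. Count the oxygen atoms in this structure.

Scan the SMILES for O atoms (remember two-letter symbols like Cl and Br are single atoms).
Oxygen count: 5.

5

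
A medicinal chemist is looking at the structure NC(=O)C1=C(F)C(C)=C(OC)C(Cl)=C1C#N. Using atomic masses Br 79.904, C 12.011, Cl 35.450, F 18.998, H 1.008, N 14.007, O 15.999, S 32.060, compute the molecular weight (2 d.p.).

242.63 g/mol

First, the molecular formula is C10H8ClFN2O2 (counting implicit H from valence).
  C: 10 × 12.011 = 120.110
  Cl: 1 × 35.450 = 35.450
  F: 1 × 18.998 = 18.998
  H: 8 × 1.008 = 8.064
  N: 2 × 14.007 = 28.014
  O: 2 × 15.999 = 31.998
Sum: 10×12.011 + 1×35.450 + 1×18.998 + 8×1.008 + 2×14.007 + 2×15.999 = 242.634 → 242.63 g/mol.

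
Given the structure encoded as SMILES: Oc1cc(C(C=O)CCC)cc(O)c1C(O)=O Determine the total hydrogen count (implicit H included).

Walk through each heavy atom and fill implicit hydrogens from standard valence (C 4, N 3, O 2, S 2, halogen 1); for lowercase aromatic atoms, an aromatic c carries 1 H when it has two neighbours and 0 H with three, and aromatic n carries 0 H:
  atom 1: O, bond orders sum to 1 (valence 2) → 1 H
  atom 2: aromatic c, 3 neighbours → 0 H
  atom 3: aromatic c, 2 neighbours → 1 H
  atom 4: aromatic c, 3 neighbours → 0 H
  atom 5: C, bond orders sum to 3 (valence 4) → 1 H
  atom 6: C, bond orders sum to 3 (valence 4) → 1 H
  atom 7: O, bond orders sum to 2 (valence 2) → 0 H
  atom 8: C, bond orders sum to 2 (valence 4) → 2 H
  atom 9: C, bond orders sum to 2 (valence 4) → 2 H
  atom 10: C, bond orders sum to 1 (valence 4) → 3 H
  atom 11: aromatic c, 2 neighbours → 1 H
  atom 12: aromatic c, 3 neighbours → 0 H
  atom 13: O, bond orders sum to 1 (valence 2) → 1 H
  atom 14: aromatic c, 3 neighbours → 0 H
  atom 15: C, bond orders sum to 4 (valence 4) → 0 H
  atom 16: O, bond orders sum to 1 (valence 2) → 1 H
  atom 17: O, bond orders sum to 2 (valence 2) → 0 H
Total hydrogens: 14.

14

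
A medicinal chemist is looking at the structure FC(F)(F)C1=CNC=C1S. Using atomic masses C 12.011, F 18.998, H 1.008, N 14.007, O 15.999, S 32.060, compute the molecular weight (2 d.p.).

167.15 g/mol

First, the molecular formula is C5H4F3NS (counting implicit H from valence).
  C: 5 × 12.011 = 60.055
  F: 3 × 18.998 = 56.994
  H: 4 × 1.008 = 4.032
  N: 1 × 14.007 = 14.007
  S: 1 × 32.060 = 32.060
Sum: 5×12.011 + 3×18.998 + 4×1.008 + 1×14.007 + 1×32.060 = 167.148 → 167.15 g/mol.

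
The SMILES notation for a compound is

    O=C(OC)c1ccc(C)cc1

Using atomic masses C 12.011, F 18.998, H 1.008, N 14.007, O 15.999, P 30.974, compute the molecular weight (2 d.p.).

150.18 g/mol

First, the molecular formula is C9H10O2 (counting implicit H from valence).
  C: 9 × 12.011 = 108.099
  H: 10 × 1.008 = 10.080
  O: 2 × 15.999 = 31.998
Sum: 9×12.011 + 10×1.008 + 2×15.999 = 150.177 → 150.18 g/mol.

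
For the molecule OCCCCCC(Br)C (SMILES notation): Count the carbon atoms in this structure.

Count every carbon token in the SMILES (each C, including those in ring-closure positions and inside branches).
Carbon count: 7.

7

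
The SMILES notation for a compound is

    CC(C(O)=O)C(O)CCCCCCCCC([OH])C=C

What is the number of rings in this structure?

In SMILES, each pair of matching ring-closure digits denotes one ring-closing bond; the number of such bonds equals the number of independent rings.
Ring-closure bonds here: 0.

0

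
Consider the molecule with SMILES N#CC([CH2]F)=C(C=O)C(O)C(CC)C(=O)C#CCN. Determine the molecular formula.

Walk through each heavy atom and fill implicit hydrogens from standard valence (C 4, N 3, O 2, S 2, halogen 1):
  atom 1: N, bond orders sum to 3 (valence 3) → 0 H
  atom 2: C, bond orders sum to 4 (valence 4) → 0 H
  atom 3: C, bond orders sum to 4 (valence 4) → 0 H
  atom 4: C with explicit H count 2
  atom 5: F (halogen, monovalent) → 0 H
  atom 6: C, bond orders sum to 4 (valence 4) → 0 H
  atom 7: C, bond orders sum to 3 (valence 4) → 1 H
  atom 8: O, bond orders sum to 2 (valence 2) → 0 H
  atom 9: C, bond orders sum to 3 (valence 4) → 1 H
  atom 10: O, bond orders sum to 1 (valence 2) → 1 H
  atom 11: C, bond orders sum to 3 (valence 4) → 1 H
  atom 12: C, bond orders sum to 2 (valence 4) → 2 H
  atom 13: C, bond orders sum to 1 (valence 4) → 3 H
  atom 14: C, bond orders sum to 4 (valence 4) → 0 H
  atom 15: O, bond orders sum to 2 (valence 2) → 0 H
  atom 16: C, bond orders sum to 4 (valence 4) → 0 H
  atom 17: C, bond orders sum to 4 (valence 4) → 0 H
  atom 18: C, bond orders sum to 2 (valence 4) → 2 H
  atom 19: N, bond orders sum to 1 (valence 3) → 2 H
Totals → C:13, H:15, F:1, N:2, O:3.
In Hill order: C13H15FN2O3.

C13H15FN2O3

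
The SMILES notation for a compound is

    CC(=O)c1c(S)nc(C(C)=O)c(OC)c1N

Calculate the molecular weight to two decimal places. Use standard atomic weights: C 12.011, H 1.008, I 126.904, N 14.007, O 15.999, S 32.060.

First, the molecular formula is C10H12N2O3S (counting implicit H from valence).
  C: 10 × 12.011 = 120.110
  H: 12 × 1.008 = 12.096
  N: 2 × 14.007 = 28.014
  O: 3 × 15.999 = 47.997
  S: 1 × 32.060 = 32.060
Sum: 10×12.011 + 12×1.008 + 2×14.007 + 3×15.999 + 1×32.060 = 240.277 → 240.28 g/mol.

240.28 g/mol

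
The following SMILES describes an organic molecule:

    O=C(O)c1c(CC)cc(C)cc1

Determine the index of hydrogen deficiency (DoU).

Molecular formula: C10H12O2.
DoU = (2C + 2 + N − H − X) / 2, where X is the halogen count and O/S are ignored.
    = (2·10 + 2 + 0 − 12 − 0) / 2 = 10 / 2 = 5.

5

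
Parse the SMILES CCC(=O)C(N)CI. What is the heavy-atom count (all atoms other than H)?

8

Every atom symbol written in the SMILES (organic subset) is one heavy atom; implicit H are not written.
Heavy atoms by element → C:5, I:1, N:1, O:1.
Total: 8.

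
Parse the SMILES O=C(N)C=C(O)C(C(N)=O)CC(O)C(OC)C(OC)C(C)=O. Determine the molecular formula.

Walk through each heavy atom and fill implicit hydrogens from standard valence (C 4, N 3, O 2, S 2, halogen 1):
  atom 1: O, bond orders sum to 2 (valence 2) → 0 H
  atom 2: C, bond orders sum to 4 (valence 4) → 0 H
  atom 3: N, bond orders sum to 1 (valence 3) → 2 H
  atom 4: C, bond orders sum to 3 (valence 4) → 1 H
  atom 5: C, bond orders sum to 4 (valence 4) → 0 H
  atom 6: O, bond orders sum to 1 (valence 2) → 1 H
  atom 7: C, bond orders sum to 3 (valence 4) → 1 H
  atom 8: C, bond orders sum to 4 (valence 4) → 0 H
  atom 9: N, bond orders sum to 1 (valence 3) → 2 H
  atom 10: O, bond orders sum to 2 (valence 2) → 0 H
  atom 11: C, bond orders sum to 2 (valence 4) → 2 H
  atom 12: C, bond orders sum to 3 (valence 4) → 1 H
  atom 13: O, bond orders sum to 1 (valence 2) → 1 H
  atom 14: C, bond orders sum to 3 (valence 4) → 1 H
  atom 15: O, bond orders sum to 2 (valence 2) → 0 H
  atom 16: C, bond orders sum to 1 (valence 4) → 3 H
  atom 17: C, bond orders sum to 3 (valence 4) → 1 H
  atom 18: O, bond orders sum to 2 (valence 2) → 0 H
  atom 19: C, bond orders sum to 1 (valence 4) → 3 H
  atom 20: C, bond orders sum to 4 (valence 4) → 0 H
  atom 21: C, bond orders sum to 1 (valence 4) → 3 H
  atom 22: O, bond orders sum to 2 (valence 2) → 0 H
Totals → C:13, H:22, N:2, O:7.
In Hill order: C13H22N2O7.

C13H22N2O7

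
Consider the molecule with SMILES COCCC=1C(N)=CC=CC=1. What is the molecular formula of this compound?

Walk through each heavy atom and fill implicit hydrogens from standard valence (C 4, N 3, O 2, S 2, halogen 1):
  atom 1: C, bond orders sum to 1 (valence 4) → 3 H
  atom 2: O, bond orders sum to 2 (valence 2) → 0 H
  atom 3: C, bond orders sum to 2 (valence 4) → 2 H
  atom 4: C, bond orders sum to 2 (valence 4) → 2 H
  atom 5: C, bond orders sum to 4 (valence 4) → 0 H
  atom 6: C, bond orders sum to 4 (valence 4) → 0 H
  atom 7: N, bond orders sum to 1 (valence 3) → 2 H
  atom 8: C, bond orders sum to 3 (valence 4) → 1 H
  atom 9: C, bond orders sum to 3 (valence 4) → 1 H
  atom 10: C, bond orders sum to 3 (valence 4) → 1 H
  atom 11: C, bond orders sum to 3 (valence 4) → 1 H
Totals → C:9, H:13, N:1, O:1.
In Hill order: C9H13NO.

C9H13NO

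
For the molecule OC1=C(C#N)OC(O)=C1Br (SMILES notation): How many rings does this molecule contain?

In SMILES, each pair of matching ring-closure digits denotes one ring-closing bond; the number of such bonds equals the number of independent rings.
Ring-closure bonds here: 1.

1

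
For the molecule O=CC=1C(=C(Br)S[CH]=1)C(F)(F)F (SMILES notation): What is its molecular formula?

Walk through each heavy atom and fill implicit hydrogens from standard valence (C 4, N 3, O 2, S 2, halogen 1):
  atom 1: O, bond orders sum to 2 (valence 2) → 0 H
  atom 2: C, bond orders sum to 3 (valence 4) → 1 H
  atom 3: C, bond orders sum to 4 (valence 4) → 0 H
  atom 4: C, bond orders sum to 4 (valence 4) → 0 H
  atom 5: C, bond orders sum to 4 (valence 4) → 0 H
  atom 6: Br (halogen, monovalent) → 0 H
  atom 7: S, bond orders sum to 2 (valence 2) → 0 H
  atom 8: C with explicit H count 1
  atom 9: C, bond orders sum to 4 (valence 4) → 0 H
  atom 10: F (halogen, monovalent) → 0 H
  atom 11: F (halogen, monovalent) → 0 H
  atom 12: F (halogen, monovalent) → 0 H
Totals → C:6, H:2, Br:1, F:3, O:1, S:1.

C6H2BrF3OS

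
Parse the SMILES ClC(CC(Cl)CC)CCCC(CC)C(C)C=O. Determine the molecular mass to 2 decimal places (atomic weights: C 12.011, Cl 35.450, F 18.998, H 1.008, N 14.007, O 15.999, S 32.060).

281.26 g/mol

First, the molecular formula is C14H26Cl2O (counting implicit H from valence).
  C: 14 × 12.011 = 168.154
  Cl: 2 × 35.450 = 70.900
  H: 26 × 1.008 = 26.208
  O: 1 × 15.999 = 15.999
Sum: 14×12.011 + 2×35.450 + 26×1.008 + 1×15.999 = 281.261 → 281.26 g/mol.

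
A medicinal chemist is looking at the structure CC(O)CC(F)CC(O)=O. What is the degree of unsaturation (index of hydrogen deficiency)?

1

Degree of unsaturation = (number of rings) + (number of π bonds).
Ring closures in the SMILES: 0.
π bonds: 1 double bond (each 1 DoU) → 1 DoU from unsaturation.
Total DoU = 0 + 1 = 1.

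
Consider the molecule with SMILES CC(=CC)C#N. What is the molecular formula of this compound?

Walk through each heavy atom and fill implicit hydrogens from standard valence (C 4, N 3, O 2, S 2, halogen 1):
  atom 1: C, bond orders sum to 1 (valence 4) → 3 H
  atom 2: C, bond orders sum to 4 (valence 4) → 0 H
  atom 3: C, bond orders sum to 3 (valence 4) → 1 H
  atom 4: C, bond orders sum to 1 (valence 4) → 3 H
  atom 5: C, bond orders sum to 4 (valence 4) → 0 H
  atom 6: N, bond orders sum to 3 (valence 3) → 0 H
Totals → C:5, H:7, N:1.
In Hill order: C5H7N.

C5H7N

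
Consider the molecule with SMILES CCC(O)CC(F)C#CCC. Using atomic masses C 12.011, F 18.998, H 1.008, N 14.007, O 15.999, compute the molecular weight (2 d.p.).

First, the molecular formula is C9H15FO (counting implicit H from valence).
  C: 9 × 12.011 = 108.099
  F: 1 × 18.998 = 18.998
  H: 15 × 1.008 = 15.120
  O: 1 × 15.999 = 15.999
Sum: 9×12.011 + 1×18.998 + 15×1.008 + 1×15.999 = 158.216 → 158.22 g/mol.

158.22 g/mol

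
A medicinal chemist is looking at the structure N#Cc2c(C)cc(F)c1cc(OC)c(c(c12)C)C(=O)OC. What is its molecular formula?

Walk through each heavy atom and fill implicit hydrogens from standard valence (C 4, N 3, O 2, S 2, halogen 1); for lowercase aromatic atoms, an aromatic c carries 1 H when it has two neighbours and 0 H with three, and aromatic n carries 0 H:
  atom 1: N, bond orders sum to 3 (valence 3) → 0 H
  atom 2: C, bond orders sum to 4 (valence 4) → 0 H
  atom 3: aromatic c, 3 neighbours → 0 H
  atom 4: aromatic c, 3 neighbours → 0 H
  atom 5: C, bond orders sum to 1 (valence 4) → 3 H
  atom 6: aromatic c, 2 neighbours → 1 H
  atom 7: aromatic c, 3 neighbours → 0 H
  atom 8: F (halogen, monovalent) → 0 H
  atom 9: aromatic c, 3 neighbours → 0 H
  atom 10: aromatic c, 2 neighbours → 1 H
  atom 11: aromatic c, 3 neighbours → 0 H
  atom 12: O, bond orders sum to 2 (valence 2) → 0 H
  atom 13: C, bond orders sum to 1 (valence 4) → 3 H
  atom 14: aromatic c, 3 neighbours → 0 H
  atom 15: aromatic c, 3 neighbours → 0 H
  atom 16: aromatic c, 3 neighbours → 0 H
  atom 17: C, bond orders sum to 1 (valence 4) → 3 H
  atom 18: C, bond orders sum to 4 (valence 4) → 0 H
  atom 19: O, bond orders sum to 2 (valence 2) → 0 H
  atom 20: O, bond orders sum to 2 (valence 2) → 0 H
  atom 21: C, bond orders sum to 1 (valence 4) → 3 H
Totals → C:16, H:14, F:1, N:1, O:3.
In Hill order: C16H14FNO3.

C16H14FNO3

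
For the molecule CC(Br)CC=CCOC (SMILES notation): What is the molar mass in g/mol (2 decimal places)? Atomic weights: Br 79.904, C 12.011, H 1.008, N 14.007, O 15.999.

193.08 g/mol

First, the molecular formula is C7H13BrO (counting implicit H from valence).
  Br: 1 × 79.904 = 79.904
  C: 7 × 12.011 = 84.077
  H: 13 × 1.008 = 13.104
  O: 1 × 15.999 = 15.999
Sum: 1×79.904 + 7×12.011 + 13×1.008 + 1×15.999 = 193.084 → 193.08 g/mol.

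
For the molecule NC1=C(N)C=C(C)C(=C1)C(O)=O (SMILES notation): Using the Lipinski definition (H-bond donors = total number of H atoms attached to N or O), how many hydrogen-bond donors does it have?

Donors: find every N or O and count the H atoms it carries.
  atom 1 (N): bond orders sum to 1 → 2 H
  atom 4 (N): bond orders sum to 1 → 2 H
  atom 11 (O): bond orders sum to 1 → 1 H
  atom 12 (O): bond orders sum to 2 → 0 H
Lipinski HBD = 5.

5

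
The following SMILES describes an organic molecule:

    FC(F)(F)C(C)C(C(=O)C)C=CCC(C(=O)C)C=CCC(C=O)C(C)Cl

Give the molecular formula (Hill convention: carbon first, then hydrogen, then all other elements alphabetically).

Walk through each heavy atom and fill implicit hydrogens from standard valence (C 4, N 3, O 2, S 2, halogen 1):
  atom 1: F (halogen, monovalent) → 0 H
  atom 2: C, bond orders sum to 4 (valence 4) → 0 H
  atom 3: F (halogen, monovalent) → 0 H
  atom 4: F (halogen, monovalent) → 0 H
  atom 5: C, bond orders sum to 3 (valence 4) → 1 H
  atom 6: C, bond orders sum to 1 (valence 4) → 3 H
  atom 7: C, bond orders sum to 3 (valence 4) → 1 H
  atom 8: C, bond orders sum to 4 (valence 4) → 0 H
  atom 9: O, bond orders sum to 2 (valence 2) → 0 H
  atom 10: C, bond orders sum to 1 (valence 4) → 3 H
  atom 11: C, bond orders sum to 3 (valence 4) → 1 H
  atom 12: C, bond orders sum to 3 (valence 4) → 1 H
  atom 13: C, bond orders sum to 2 (valence 4) → 2 H
  atom 14: C, bond orders sum to 3 (valence 4) → 1 H
  atom 15: C, bond orders sum to 4 (valence 4) → 0 H
  atom 16: O, bond orders sum to 2 (valence 2) → 0 H
  atom 17: C, bond orders sum to 1 (valence 4) → 3 H
  atom 18: C, bond orders sum to 3 (valence 4) → 1 H
  atom 19: C, bond orders sum to 3 (valence 4) → 1 H
  atom 20: C, bond orders sum to 2 (valence 4) → 2 H
  atom 21: C, bond orders sum to 3 (valence 4) → 1 H
  atom 22: C, bond orders sum to 3 (valence 4) → 1 H
  atom 23: O, bond orders sum to 2 (valence 2) → 0 H
  atom 24: C, bond orders sum to 3 (valence 4) → 1 H
  atom 25: C, bond orders sum to 1 (valence 4) → 3 H
  atom 26: Cl (halogen, monovalent) → 0 H
Totals → C:19, H:26, Cl:1, F:3, O:3.

C19H26ClF3O3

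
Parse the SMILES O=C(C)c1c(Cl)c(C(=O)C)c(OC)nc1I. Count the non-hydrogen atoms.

16

Every atom symbol written in the SMILES (organic subset) is one heavy atom; implicit H are not written.
Heavy atoms by element → C:10, Cl:1, I:1, N:1, O:3.
Total: 16.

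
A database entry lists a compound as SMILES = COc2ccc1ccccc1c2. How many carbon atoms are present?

Count every carbon token in the SMILES (each C, including those in ring-closure positions and inside branches).
Carbon count: 11.

11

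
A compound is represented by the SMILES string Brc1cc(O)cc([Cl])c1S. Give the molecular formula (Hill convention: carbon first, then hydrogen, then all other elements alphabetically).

Walk through each heavy atom and fill implicit hydrogens from standard valence (C 4, N 3, O 2, S 2, halogen 1); for lowercase aromatic atoms, an aromatic c carries 1 H when it has two neighbours and 0 H with three, and aromatic n carries 0 H:
  atom 1: Br (halogen, monovalent) → 0 H
  atom 2: aromatic c, 3 neighbours → 0 H
  atom 3: aromatic c, 2 neighbours → 1 H
  atom 4: aromatic c, 3 neighbours → 0 H
  atom 5: O, bond orders sum to 1 (valence 2) → 1 H
  atom 6: aromatic c, 2 neighbours → 1 H
  atom 7: aromatic c, 3 neighbours → 0 H
  atom 8: Cl with explicit H count 0
  atom 9: aromatic c, 3 neighbours → 0 H
  atom 10: S, bond orders sum to 1 (valence 2) → 1 H
Totals → C:6, H:4, Br:1, Cl:1, O:1, S:1.
In Hill order: C6H4BrClOS.

C6H4BrClOS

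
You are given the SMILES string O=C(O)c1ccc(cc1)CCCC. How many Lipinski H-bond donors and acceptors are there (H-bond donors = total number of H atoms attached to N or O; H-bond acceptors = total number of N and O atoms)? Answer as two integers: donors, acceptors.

Donors: find every N or O and count the H atoms it carries.
  atom 1 (O): bond orders sum to 2 → 0 H
  atom 3 (O): bond orders sum to 1 → 1 H
Lipinski HBD = 1.
Acceptors: N atoms = 0, O atoms = 2 → HBA = 2.

1, 2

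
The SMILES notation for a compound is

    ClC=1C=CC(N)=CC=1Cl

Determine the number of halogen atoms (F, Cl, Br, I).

2

Halogen atoms appear at heavy-atom positions 1, 9 (2×Cl).
Other groups present: 1 primary amine.
Halogen count: 2.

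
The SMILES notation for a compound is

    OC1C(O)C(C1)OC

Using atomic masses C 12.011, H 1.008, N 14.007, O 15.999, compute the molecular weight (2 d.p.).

118.13 g/mol

First, the molecular formula is C5H10O3 (counting implicit H from valence).
  C: 5 × 12.011 = 60.055
  H: 10 × 1.008 = 10.080
  O: 3 × 15.999 = 47.997
Sum: 5×12.011 + 10×1.008 + 3×15.999 = 118.132 → 118.13 g/mol.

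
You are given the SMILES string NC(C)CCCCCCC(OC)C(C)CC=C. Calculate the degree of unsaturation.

1

Molecular formula: C15H31NO.
DoU = (2C + 2 + N − H − X) / 2, where X is the halogen count and O/S are ignored.
    = (2·15 + 2 + 1 − 31 − 0) / 2 = 2 / 2 = 1.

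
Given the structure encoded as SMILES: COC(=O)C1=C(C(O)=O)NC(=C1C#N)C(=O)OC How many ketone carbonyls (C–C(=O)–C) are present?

0

Scan the SMILES for the ketone motif — none present.
Groups that are present: 1 carboxylic acid, 2 ester, 1 nitrile.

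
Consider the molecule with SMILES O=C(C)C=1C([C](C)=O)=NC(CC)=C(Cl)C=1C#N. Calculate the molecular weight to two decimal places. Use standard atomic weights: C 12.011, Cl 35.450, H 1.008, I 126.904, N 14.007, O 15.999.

250.68 g/mol

First, the molecular formula is C12H11ClN2O2 (counting implicit H from valence).
  C: 12 × 12.011 = 144.132
  Cl: 1 × 35.450 = 35.450
  H: 11 × 1.008 = 11.088
  N: 2 × 14.007 = 28.014
  O: 2 × 15.999 = 31.998
Sum: 12×12.011 + 1×35.450 + 11×1.008 + 2×14.007 + 2×15.999 = 250.682 → 250.68 g/mol.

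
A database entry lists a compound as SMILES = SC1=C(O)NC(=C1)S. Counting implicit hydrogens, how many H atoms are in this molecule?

5

Walk through each heavy atom and fill implicit hydrogens from standard valence (C 4, N 3, O 2, S 2, halogen 1):
  atom 1: S, bond orders sum to 1 (valence 2) → 1 H
  atom 2: C, bond orders sum to 4 (valence 4) → 0 H
  atom 3: C, bond orders sum to 4 (valence 4) → 0 H
  atom 4: O, bond orders sum to 1 (valence 2) → 1 H
  atom 5: N, bond orders sum to 2 (valence 3) → 1 H
  atom 6: C, bond orders sum to 4 (valence 4) → 0 H
  atom 7: C, bond orders sum to 3 (valence 4) → 1 H
  atom 8: S, bond orders sum to 1 (valence 2) → 1 H
Total hydrogens: 5.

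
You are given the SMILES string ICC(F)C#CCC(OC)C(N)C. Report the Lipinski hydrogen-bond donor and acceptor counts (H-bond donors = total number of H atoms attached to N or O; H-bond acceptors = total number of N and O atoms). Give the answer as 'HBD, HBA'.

2, 2

Donors: find every N or O and count the H atoms it carries.
  atom 9 (O): bond orders sum to 2 → 0 H
  atom 12 (N): bond orders sum to 1 → 2 H
Lipinski HBD = 2.
Acceptors: N atoms = 1, O atoms = 1 → HBA = 2.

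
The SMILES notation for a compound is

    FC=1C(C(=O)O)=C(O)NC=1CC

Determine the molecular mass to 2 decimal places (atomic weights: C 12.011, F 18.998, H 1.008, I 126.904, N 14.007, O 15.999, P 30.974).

First, the molecular formula is C7H8FNO3 (counting implicit H from valence).
  C: 7 × 12.011 = 84.077
  F: 1 × 18.998 = 18.998
  H: 8 × 1.008 = 8.064
  N: 1 × 14.007 = 14.007
  O: 3 × 15.999 = 47.997
Sum: 7×12.011 + 1×18.998 + 8×1.008 + 1×14.007 + 3×15.999 = 173.143 → 173.14 g/mol.

173.14 g/mol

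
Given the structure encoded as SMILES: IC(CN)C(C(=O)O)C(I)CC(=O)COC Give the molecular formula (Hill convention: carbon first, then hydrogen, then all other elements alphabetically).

Walk through each heavy atom and fill implicit hydrogens from standard valence (C 4, N 3, O 2, S 2, halogen 1):
  atom 1: I (halogen, monovalent) → 0 H
  atom 2: C, bond orders sum to 3 (valence 4) → 1 H
  atom 3: C, bond orders sum to 2 (valence 4) → 2 H
  atom 4: N, bond orders sum to 1 (valence 3) → 2 H
  atom 5: C, bond orders sum to 3 (valence 4) → 1 H
  atom 6: C, bond orders sum to 4 (valence 4) → 0 H
  atom 7: O, bond orders sum to 2 (valence 2) → 0 H
  atom 8: O, bond orders sum to 1 (valence 2) → 1 H
  atom 9: C, bond orders sum to 3 (valence 4) → 1 H
  atom 10: I (halogen, monovalent) → 0 H
  atom 11: C, bond orders sum to 2 (valence 4) → 2 H
  atom 12: C, bond orders sum to 4 (valence 4) → 0 H
  atom 13: O, bond orders sum to 2 (valence 2) → 0 H
  atom 14: C, bond orders sum to 2 (valence 4) → 2 H
  atom 15: O, bond orders sum to 2 (valence 2) → 0 H
  atom 16: C, bond orders sum to 1 (valence 4) → 3 H
Totals → C:9, H:15, I:2, N:1, O:4.
In Hill order: C9H15I2NO4.

C9H15I2NO4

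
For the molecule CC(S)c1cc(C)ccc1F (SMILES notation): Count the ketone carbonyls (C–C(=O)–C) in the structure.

Scan the SMILES for the ketone motif — none present.
Groups that are present: 1 thiol.

0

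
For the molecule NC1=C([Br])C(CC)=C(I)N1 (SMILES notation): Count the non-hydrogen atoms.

10

Every atom symbol written in the SMILES (organic subset) is one heavy atom; implicit H are not written.
Heavy atoms by element → Br:1, C:6, I:1, N:2.
Total: 10.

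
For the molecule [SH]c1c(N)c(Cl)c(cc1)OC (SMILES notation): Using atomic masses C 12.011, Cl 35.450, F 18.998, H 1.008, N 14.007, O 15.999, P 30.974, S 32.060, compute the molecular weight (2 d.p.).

First, the molecular formula is C7H8ClNOS (counting implicit H from valence).
  C: 7 × 12.011 = 84.077
  Cl: 1 × 35.450 = 35.450
  H: 8 × 1.008 = 8.064
  N: 1 × 14.007 = 14.007
  O: 1 × 15.999 = 15.999
  S: 1 × 32.060 = 32.060
Sum: 7×12.011 + 1×35.450 + 8×1.008 + 1×14.007 + 1×15.999 + 1×32.060 = 189.657 → 189.66 g/mol.

189.66 g/mol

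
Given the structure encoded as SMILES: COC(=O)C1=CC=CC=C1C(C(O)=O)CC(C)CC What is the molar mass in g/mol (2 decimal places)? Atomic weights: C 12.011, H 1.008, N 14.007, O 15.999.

264.32 g/mol

First, the molecular formula is C15H20O4 (counting implicit H from valence).
  C: 15 × 12.011 = 180.165
  H: 20 × 1.008 = 20.160
  O: 4 × 15.999 = 63.996
Sum: 15×12.011 + 20×1.008 + 4×15.999 = 264.321 → 264.32 g/mol.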